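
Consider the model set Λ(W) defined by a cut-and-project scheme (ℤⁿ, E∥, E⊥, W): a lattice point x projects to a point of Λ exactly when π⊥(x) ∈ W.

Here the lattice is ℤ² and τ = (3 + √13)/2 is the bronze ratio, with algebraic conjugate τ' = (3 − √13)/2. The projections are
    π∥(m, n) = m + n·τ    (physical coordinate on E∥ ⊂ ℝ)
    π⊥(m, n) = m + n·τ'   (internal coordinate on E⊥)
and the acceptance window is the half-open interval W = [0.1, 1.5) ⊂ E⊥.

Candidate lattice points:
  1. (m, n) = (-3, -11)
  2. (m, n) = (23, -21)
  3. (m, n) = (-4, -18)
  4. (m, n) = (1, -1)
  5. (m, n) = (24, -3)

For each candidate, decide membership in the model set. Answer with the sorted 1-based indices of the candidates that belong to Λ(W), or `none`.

Numerically τ ≈ 3.3028 and τ' = −1/τ ≈ -0.3028.
#1 (-3,-11): internal coord -3 + (-11)·τ' = +0.3305; +0.3305 ∈ [0.1, 1.5) → IN Λ
#2 (23,-21): internal coord 23 + (-21)·τ' = +29.3583; +29.3583 ∉ [0.1, 1.5) → out
#3 (-4,-18): internal coord -4 + (-18)·τ' = +1.4500; +1.4500 ∈ [0.1, 1.5) → IN Λ
#4 (1,-1): internal coord 1 + (-1)·τ' = +1.3028; +1.3028 ∈ [0.1, 1.5) → IN Λ
#5 (24,-3): internal coord 24 + (-3)·τ' = +24.9083; +24.9083 ∉ [0.1, 1.5) → out

1, 3, 4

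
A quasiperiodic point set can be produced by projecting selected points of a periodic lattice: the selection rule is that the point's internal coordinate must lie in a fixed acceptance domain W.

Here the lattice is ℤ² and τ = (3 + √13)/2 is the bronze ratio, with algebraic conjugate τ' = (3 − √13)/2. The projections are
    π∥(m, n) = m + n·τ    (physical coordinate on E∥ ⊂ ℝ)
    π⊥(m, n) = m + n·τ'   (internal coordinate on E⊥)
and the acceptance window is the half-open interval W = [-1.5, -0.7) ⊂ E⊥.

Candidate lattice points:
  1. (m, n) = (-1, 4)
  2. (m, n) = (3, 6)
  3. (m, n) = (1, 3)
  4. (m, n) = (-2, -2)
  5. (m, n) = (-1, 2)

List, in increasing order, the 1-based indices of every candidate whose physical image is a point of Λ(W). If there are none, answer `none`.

4

Compute τ' = (3−√13)/2 = -0.302776, so π⊥(m,n) = m -0.302776·n.
#1 (-1,4): internal coord -1 + (4)·τ' = -2.211103; -2.211103 ∉ [-1.5, -0.7) → out
#2 (3,6): internal coord 3 + (6)·τ' = +1.183346; +1.183346 ∉ [-1.5, -0.7) → out
#3 (1,3): internal coord 1 + (3)·τ' = +0.091673; +0.091673 ∉ [-1.5, -0.7) → out
#4 (-2,-2): internal coord -2 + (-2)·τ' = -1.394449; -1.394449 ∈ [-1.5, -0.7) → IN Λ
#5 (-1,2): internal coord -1 + (2)·τ' = -1.605551; -1.605551 ∉ [-1.5, -0.7) → out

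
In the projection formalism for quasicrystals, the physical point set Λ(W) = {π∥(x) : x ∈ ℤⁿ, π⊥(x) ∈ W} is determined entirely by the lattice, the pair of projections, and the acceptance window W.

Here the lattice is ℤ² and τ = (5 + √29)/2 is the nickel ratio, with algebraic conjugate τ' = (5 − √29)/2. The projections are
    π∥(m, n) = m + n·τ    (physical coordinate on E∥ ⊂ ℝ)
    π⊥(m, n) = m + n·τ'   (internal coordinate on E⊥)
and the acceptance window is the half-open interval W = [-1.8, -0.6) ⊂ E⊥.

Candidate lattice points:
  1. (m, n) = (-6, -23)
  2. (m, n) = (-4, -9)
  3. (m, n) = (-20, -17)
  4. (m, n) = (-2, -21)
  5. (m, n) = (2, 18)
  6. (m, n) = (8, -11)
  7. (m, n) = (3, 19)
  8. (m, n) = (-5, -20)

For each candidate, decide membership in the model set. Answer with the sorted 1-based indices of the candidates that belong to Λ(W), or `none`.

τ' = (5−√29)/2 ≈ -0.1926.
candidate 1: (m,n)=(-6,-23) → π∥ = -6-23·τ ≈ -125.4294, π⊥ = -6-23·τ' ≈ -1.5706 ∈ [-1.8, -0.6) ⇒ IN Λ
candidate 2: (m,n)=(-4,-9) → π∥ = -4-9·τ ≈ -50.7332, π⊥ = -4-9·τ' ≈ -2.2668 ∉ [-1.8, -0.6) ⇒ out
candidate 3: (m,n)=(-20,-17) → π∥ = -20-17·τ ≈ -108.2739, π⊥ = -20-17·τ' ≈ -16.7261 ∉ [-1.8, -0.6) ⇒ out
candidate 4: (m,n)=(-2,-21) → π∥ = -2-21·τ ≈ -111.0442, π⊥ = -2-21·τ' ≈ 2.0442 ∉ [-1.8, -0.6) ⇒ out
candidate 5: (m,n)=(2,18) → π∥ = 2+18·τ ≈ 95.4665, π⊥ = 2+18·τ' ≈ -1.4665 ∈ [-1.8, -0.6) ⇒ IN Λ
candidate 6: (m,n)=(8,-11) → π∥ = 8-11·τ ≈ -49.1184, π⊥ = 8-11·τ' ≈ 10.1184 ∉ [-1.8, -0.6) ⇒ out
candidate 7: (m,n)=(3,19) → π∥ = 3+19·τ ≈ 101.6591, π⊥ = 3+19·τ' ≈ -0.6591 ∈ [-1.8, -0.6) ⇒ IN Λ
candidate 8: (m,n)=(-5,-20) → π∥ = -5-20·τ ≈ -108.8516, π⊥ = -5-20·τ' ≈ -1.1484 ∈ [-1.8, -0.6) ⇒ IN Λ

1, 5, 7, 8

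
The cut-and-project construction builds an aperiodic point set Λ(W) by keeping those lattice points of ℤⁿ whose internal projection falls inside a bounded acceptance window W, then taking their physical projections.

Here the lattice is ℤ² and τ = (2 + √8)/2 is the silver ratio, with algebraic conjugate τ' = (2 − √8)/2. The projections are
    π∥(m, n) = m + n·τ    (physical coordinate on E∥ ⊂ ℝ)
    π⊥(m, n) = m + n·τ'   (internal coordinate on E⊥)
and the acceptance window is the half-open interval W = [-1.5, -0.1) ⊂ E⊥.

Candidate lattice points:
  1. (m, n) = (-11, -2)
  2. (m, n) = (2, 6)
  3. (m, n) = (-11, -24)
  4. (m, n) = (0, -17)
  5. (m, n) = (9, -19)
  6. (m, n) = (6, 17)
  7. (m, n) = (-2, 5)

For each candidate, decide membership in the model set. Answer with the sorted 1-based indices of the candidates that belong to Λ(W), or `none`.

2, 3, 6

Compute τ' = (2−√8)/2 = -0.4142, so π⊥(m,n) = m -0.4142·n.
#1 (-11,-2): internal coord -11 + (-2)·τ' = -10.1716; -10.1716 ∉ [-1.5, -0.1) → out
#2 (2,6): internal coord 2 + (6)·τ' = -0.4853; -0.4853 ∈ [-1.5, -0.1) → IN Λ
#3 (-11,-24): internal coord -11 + (-24)·τ' = -1.0589; -1.0589 ∈ [-1.5, -0.1) → IN Λ
#4 (0,-17): internal coord 0 + (-17)·τ' = +7.0416; +7.0416 ∉ [-1.5, -0.1) → out
#5 (9,-19): internal coord 9 + (-19)·τ' = +16.8701; +16.8701 ∉ [-1.5, -0.1) → out
#6 (6,17): internal coord 6 + (17)·τ' = -1.0416; -1.0416 ∈ [-1.5, -0.1) → IN Λ
#7 (-2,5): internal coord -2 + (5)·τ' = -4.0711; -4.0711 ∉ [-1.5, -0.1) → out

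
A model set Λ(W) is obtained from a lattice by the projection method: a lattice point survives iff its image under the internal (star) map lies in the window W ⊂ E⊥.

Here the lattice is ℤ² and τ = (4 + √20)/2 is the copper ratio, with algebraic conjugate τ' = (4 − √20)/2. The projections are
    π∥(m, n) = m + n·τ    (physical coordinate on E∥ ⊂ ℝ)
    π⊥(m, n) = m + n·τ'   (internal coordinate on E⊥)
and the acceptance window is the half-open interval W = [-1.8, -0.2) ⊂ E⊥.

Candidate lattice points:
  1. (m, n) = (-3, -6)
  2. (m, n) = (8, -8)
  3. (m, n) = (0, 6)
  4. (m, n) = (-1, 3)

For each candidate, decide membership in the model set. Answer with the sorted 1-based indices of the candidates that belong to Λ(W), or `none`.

Numerically τ ≈ 4.2361 and τ' = −1/τ ≈ -0.2361.
#1 (-3,-6): internal coord -3 + (-6)·τ' = -1.5836; -1.5836 ∈ [-1.8, -0.2) → IN Λ
#2 (8,-8): internal coord 8 + (-8)·τ' = +9.8885; +9.8885 ∉ [-1.8, -0.2) → out
#3 (0,6): internal coord 0 + (6)·τ' = -1.4164; -1.4164 ∈ [-1.8, -0.2) → IN Λ
#4 (-1,3): internal coord -1 + (3)·τ' = -1.7082; -1.7082 ∈ [-1.8, -0.2) → IN Λ

1, 3, 4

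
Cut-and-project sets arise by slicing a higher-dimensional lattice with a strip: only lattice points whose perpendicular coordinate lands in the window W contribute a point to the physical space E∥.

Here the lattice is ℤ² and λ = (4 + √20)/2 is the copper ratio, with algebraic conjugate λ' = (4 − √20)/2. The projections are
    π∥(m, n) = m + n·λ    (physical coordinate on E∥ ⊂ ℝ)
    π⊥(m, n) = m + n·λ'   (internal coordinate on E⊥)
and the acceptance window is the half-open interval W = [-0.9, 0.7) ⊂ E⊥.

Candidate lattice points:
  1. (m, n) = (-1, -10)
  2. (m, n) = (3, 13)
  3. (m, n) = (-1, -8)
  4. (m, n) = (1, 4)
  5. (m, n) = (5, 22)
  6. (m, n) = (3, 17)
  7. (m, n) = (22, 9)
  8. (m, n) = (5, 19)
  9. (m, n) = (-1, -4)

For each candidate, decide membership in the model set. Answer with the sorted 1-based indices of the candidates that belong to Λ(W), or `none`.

Compute λ' = (4−√20)/2 = -0.2361, so π⊥(m,n) = m -0.2361·n.
[1] lift (-1,-10): star map gives 1.3607; window check -0.9 ≤ 1.3607 < 0.7 is false → out
[2] lift (3,13): star map gives -0.0689; window check -0.9 ≤ -0.0689 < 0.7 is true → IN Λ
[3] lift (-1,-8): star map gives 0.8885; window check -0.9 ≤ 0.8885 < 0.7 is false → out
[4] lift (1,4): star map gives 0.0557; window check -0.9 ≤ 0.0557 < 0.7 is true → IN Λ
[5] lift (5,22): star map gives -0.1935; window check -0.9 ≤ -0.1935 < 0.7 is true → IN Λ
[6] lift (3,17): star map gives -1.0132; window check -0.9 ≤ -1.0132 < 0.7 is false → out
[7] lift (22,9): star map gives 19.8754; window check -0.9 ≤ 19.8754 < 0.7 is false → out
[8] lift (5,19): star map gives 0.5147; window check -0.9 ≤ 0.5147 < 0.7 is true → IN Λ
[9] lift (-1,-4): star map gives -0.0557; window check -0.9 ≤ -0.0557 < 0.7 is true → IN Λ

2, 4, 5, 8, 9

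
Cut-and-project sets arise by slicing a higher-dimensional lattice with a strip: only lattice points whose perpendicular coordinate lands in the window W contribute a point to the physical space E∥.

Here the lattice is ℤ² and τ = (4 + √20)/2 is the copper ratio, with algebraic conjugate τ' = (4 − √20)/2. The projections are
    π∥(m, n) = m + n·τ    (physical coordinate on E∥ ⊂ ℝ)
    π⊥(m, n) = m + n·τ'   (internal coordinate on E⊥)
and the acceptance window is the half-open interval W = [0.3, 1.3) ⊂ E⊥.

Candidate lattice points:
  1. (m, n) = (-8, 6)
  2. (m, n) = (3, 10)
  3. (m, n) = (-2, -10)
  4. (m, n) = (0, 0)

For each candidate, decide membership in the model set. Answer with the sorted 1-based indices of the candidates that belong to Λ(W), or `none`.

2, 3

Numerically τ ≈ 4.23607 and τ' = −1/τ ≈ -0.23607.
[1] lift (-8,6): star map gives -9.41641; window check 0.3 ≤ -9.41641 < 1.3 is false → out
[2] lift (3,10): star map gives 0.63932; window check 0.3 ≤ 0.63932 < 1.3 is true → IN Λ
[3] lift (-2,-10): star map gives 0.36068; window check 0.3 ≤ 0.36068 < 1.3 is true → IN Λ
[4] lift (0,0): star map gives 0.00000; window check 0.3 ≤ 0.00000 < 1.3 is false → out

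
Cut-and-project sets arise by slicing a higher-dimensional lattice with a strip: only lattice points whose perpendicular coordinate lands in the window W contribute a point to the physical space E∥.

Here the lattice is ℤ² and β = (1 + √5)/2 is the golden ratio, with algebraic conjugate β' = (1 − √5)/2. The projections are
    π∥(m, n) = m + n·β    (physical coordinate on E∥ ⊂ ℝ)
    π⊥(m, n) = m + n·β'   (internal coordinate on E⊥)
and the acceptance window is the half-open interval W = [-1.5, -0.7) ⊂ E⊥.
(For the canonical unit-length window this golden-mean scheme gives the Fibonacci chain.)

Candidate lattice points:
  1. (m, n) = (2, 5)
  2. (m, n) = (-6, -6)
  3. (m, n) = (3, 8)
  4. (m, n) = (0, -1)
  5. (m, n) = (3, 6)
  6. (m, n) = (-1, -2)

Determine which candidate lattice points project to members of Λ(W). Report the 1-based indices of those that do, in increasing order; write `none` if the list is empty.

Numerically β ≈ 1.6180 and β' = −1/β ≈ -0.6180.
candidate 1: (m,n)=(2,5) → π∥ = 2+5·β ≈ 10.0902, π⊥ = 2+5·β' ≈ -1.0902 ∈ [-1.5, -0.7) ⇒ IN Λ
candidate 2: (m,n)=(-6,-6) → π∥ = -6-6·β ≈ -15.7082, π⊥ = -6-6·β' ≈ -2.2918 ∉ [-1.5, -0.7) ⇒ out
candidate 3: (m,n)=(3,8) → π∥ = 3+8·β ≈ 15.9443, π⊥ = 3+8·β' ≈ -1.9443 ∉ [-1.5, -0.7) ⇒ out
candidate 4: (m,n)=(0,-1) → π∥ = 0-1·β ≈ -1.6180, π⊥ = 0-1·β' ≈ 0.6180 ∉ [-1.5, -0.7) ⇒ out
candidate 5: (m,n)=(3,6) → π∥ = 3+6·β ≈ 12.7082, π⊥ = 3+6·β' ≈ -0.7082 ∈ [-1.5, -0.7) ⇒ IN Λ
candidate 6: (m,n)=(-1,-2) → π∥ = -1-2·β ≈ -4.2361, π⊥ = -1-2·β' ≈ 0.2361 ∉ [-1.5, -0.7) ⇒ out

1, 5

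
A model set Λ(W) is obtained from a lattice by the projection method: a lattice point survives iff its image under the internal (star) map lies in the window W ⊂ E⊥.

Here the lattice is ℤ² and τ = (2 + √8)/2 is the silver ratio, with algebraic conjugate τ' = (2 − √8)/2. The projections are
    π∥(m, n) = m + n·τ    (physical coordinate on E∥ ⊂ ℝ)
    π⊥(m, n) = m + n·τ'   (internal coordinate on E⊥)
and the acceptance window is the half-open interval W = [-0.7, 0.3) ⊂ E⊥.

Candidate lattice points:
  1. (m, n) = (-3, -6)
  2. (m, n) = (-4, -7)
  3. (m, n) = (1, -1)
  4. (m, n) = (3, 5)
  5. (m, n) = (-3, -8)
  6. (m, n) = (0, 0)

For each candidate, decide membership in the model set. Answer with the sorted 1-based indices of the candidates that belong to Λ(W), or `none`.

Compute τ' = (2−√8)/2 = -0.414214, so π⊥(m,n) = m -0.414214·n.
[1] lift (-3,-6): star map gives -0.514719; window check -0.7 ≤ -0.514719 < 0.3 is true → IN Λ
[2] lift (-4,-7): star map gives -1.100505; window check -0.7 ≤ -1.100505 < 0.3 is false → out
[3] lift (1,-1): star map gives 1.414214; window check -0.7 ≤ 1.414214 < 0.3 is false → out
[4] lift (3,5): star map gives 0.928932; window check -0.7 ≤ 0.928932 < 0.3 is false → out
[5] lift (-3,-8): star map gives 0.313708; window check -0.7 ≤ 0.313708 < 0.3 is false → out
[6] lift (0,0): star map gives 0.000000; window check -0.7 ≤ 0.000000 < 0.3 is true → IN Λ

1, 6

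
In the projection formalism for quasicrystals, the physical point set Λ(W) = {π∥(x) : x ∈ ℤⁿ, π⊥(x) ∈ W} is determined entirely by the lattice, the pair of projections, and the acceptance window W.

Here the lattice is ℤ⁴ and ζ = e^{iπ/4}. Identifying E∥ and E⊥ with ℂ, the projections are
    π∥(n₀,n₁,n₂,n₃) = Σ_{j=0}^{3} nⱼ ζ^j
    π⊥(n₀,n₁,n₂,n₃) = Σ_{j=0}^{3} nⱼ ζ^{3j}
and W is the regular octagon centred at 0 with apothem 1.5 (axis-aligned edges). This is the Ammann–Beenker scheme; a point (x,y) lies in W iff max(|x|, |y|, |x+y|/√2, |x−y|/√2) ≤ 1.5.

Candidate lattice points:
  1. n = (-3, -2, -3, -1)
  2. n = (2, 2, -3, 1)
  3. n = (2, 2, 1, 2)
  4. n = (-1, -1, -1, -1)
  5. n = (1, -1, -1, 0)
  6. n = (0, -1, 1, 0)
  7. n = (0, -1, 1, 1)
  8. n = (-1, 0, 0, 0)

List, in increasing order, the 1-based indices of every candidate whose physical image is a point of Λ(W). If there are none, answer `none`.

4, 8

With ζ = e^{iπ/4} the internal vectors are ζ^0,ζ^3,ζ^6,ζ^9.
candidate 1: n = (-3, -2, -3, -1) → π⊥ ≈ (-2.29289, +0.87868); max(|x|,|y|,|x±y|/√2) = 2.29289 > 1.5 ⇒ ∉ W
candidate 2: n = (2, 2, -3, 1) → π⊥ ≈ (+1.29289, +5.12132); max(|x|,|y|,|x±y|/√2) = 5.12132 > 1.5 ⇒ ∉ W
candidate 3: n = (2, 2, 1, 2) → π⊥ ≈ (+2.00000, +1.82843); max(|x|,|y|,|x±y|/√2) = 2.70711 > 1.5 ⇒ ∉ W
candidate 4: n = (-1, -1, -1, -1) → π⊥ ≈ (-1.00000, -0.41421); max(|x|,|y|,|x±y|/√2) = 1.00000 ≤ 1.5 ⇒ ∈ W
candidate 5: n = (1, -1, -1, 0) → π⊥ ≈ (+1.70711, +0.29289); max(|x|,|y|,|x±y|/√2) = 1.70711 > 1.5 ⇒ ∉ W
candidate 6: n = (0, -1, 1, 0) → π⊥ ≈ (+0.70711, -1.70711); max(|x|,|y|,|x±y|/√2) = 1.70711 > 1.5 ⇒ ∉ W
candidate 7: n = (0, -1, 1, 1) → π⊥ ≈ (+1.41421, -1.00000); max(|x|,|y|,|x±y|/√2) = 1.70711 > 1.5 ⇒ ∉ W
candidate 8: n = (-1, 0, 0, 0) → π⊥ ≈ (-1.00000, +0.00000); max(|x|,|y|,|x±y|/√2) = 1.00000 ≤ 1.5 ⇒ ∈ W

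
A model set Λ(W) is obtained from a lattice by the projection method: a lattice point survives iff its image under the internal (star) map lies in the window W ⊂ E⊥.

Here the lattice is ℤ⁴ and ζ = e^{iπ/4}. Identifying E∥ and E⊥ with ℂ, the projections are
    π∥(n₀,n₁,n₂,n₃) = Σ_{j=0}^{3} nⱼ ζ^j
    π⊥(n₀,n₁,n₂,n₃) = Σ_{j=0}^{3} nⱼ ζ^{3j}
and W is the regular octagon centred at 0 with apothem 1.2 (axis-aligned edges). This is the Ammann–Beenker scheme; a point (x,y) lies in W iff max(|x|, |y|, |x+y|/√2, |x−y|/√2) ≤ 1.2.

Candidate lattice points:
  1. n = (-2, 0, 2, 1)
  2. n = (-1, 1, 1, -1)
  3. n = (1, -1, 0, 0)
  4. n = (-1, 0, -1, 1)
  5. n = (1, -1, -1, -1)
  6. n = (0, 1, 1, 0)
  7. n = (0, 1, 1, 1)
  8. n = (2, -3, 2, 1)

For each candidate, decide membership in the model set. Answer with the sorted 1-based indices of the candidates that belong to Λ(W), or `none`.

Internal map: ζ^{3j} for j=0..3 gives (1,0), (−√2/2,√2/2), (0,−1), (√2/2,√2/2).
candidate 1: n = (-2, 0, 2, 1) → π⊥ ≈ (-1.29289, -1.29289); max(|x|,|y|,|x±y|/√2) = 1.82843 > 1.2 ⇒ ∉ W
candidate 2: n = (-1, 1, 1, -1) → π⊥ ≈ (-2.41421, -1.00000); max(|x|,|y|,|x±y|/√2) = 2.41421 > 1.2 ⇒ ∉ W
candidate 3: n = (1, -1, 0, 0) → π⊥ ≈ (+1.70711, -0.70711); max(|x|,|y|,|x±y|/√2) = 1.70711 > 1.2 ⇒ ∉ W
candidate 4: n = (-1, 0, -1, 1) → π⊥ ≈ (-0.29289, +1.70711); max(|x|,|y|,|x±y|/√2) = 1.70711 > 1.2 ⇒ ∉ W
candidate 5: n = (1, -1, -1, -1) → π⊥ ≈ (+1.00000, -0.41421); max(|x|,|y|,|x±y|/√2) = 1.00000 ≤ 1.2 ⇒ ∈ W
candidate 6: n = (0, 1, 1, 0) → π⊥ ≈ (-0.70711, -0.29289); max(|x|,|y|,|x±y|/√2) = 0.70711 ≤ 1.2 ⇒ ∈ W
candidate 7: n = (0, 1, 1, 1) → π⊥ ≈ (+0.00000, +0.41421); max(|x|,|y|,|x±y|/√2) = 0.41421 ≤ 1.2 ⇒ ∈ W
candidate 8: n = (2, -3, 2, 1) → π⊥ ≈ (+4.82843, -3.41421); max(|x|,|y|,|x±y|/√2) = 5.82843 > 1.2 ⇒ ∉ W

5, 6, 7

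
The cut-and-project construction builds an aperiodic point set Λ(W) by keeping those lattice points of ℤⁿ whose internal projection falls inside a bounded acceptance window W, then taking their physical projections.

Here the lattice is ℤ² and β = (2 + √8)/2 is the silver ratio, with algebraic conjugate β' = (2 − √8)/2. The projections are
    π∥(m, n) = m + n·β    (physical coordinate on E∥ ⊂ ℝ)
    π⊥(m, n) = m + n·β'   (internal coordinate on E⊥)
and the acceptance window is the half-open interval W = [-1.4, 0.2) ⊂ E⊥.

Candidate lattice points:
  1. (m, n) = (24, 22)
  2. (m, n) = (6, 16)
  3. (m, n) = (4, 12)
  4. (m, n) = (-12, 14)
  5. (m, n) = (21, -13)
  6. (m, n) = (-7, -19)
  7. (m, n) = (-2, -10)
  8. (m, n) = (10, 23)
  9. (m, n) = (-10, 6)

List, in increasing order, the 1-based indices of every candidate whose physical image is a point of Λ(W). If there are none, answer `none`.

2, 3

Numerically β ≈ 2.414214 and β' = −1/β ≈ -0.414214.
candidate 1: (m,n)=(24,22) → π∥ = 24+22·β ≈ 77.112698, π⊥ = 24+22·β' ≈ 14.887302 ∉ [-1.4, 0.2) ⇒ out
candidate 2: (m,n)=(6,16) → π∥ = 6+16·β ≈ 44.627417, π⊥ = 6+16·β' ≈ -0.627417 ∈ [-1.4, 0.2) ⇒ IN Λ
candidate 3: (m,n)=(4,12) → π∥ = 4+12·β ≈ 32.970563, π⊥ = 4+12·β' ≈ -0.970563 ∈ [-1.4, 0.2) ⇒ IN Λ
candidate 4: (m,n)=(-12,14) → π∥ = -12+14·β ≈ 21.798990, π⊥ = -12+14·β' ≈ -17.798990 ∉ [-1.4, 0.2) ⇒ out
candidate 5: (m,n)=(21,-13) → π∥ = 21-13·β ≈ -10.384776, π⊥ = 21-13·β' ≈ 26.384776 ∉ [-1.4, 0.2) ⇒ out
candidate 6: (m,n)=(-7,-19) → π∥ = -7-19·β ≈ -52.870058, π⊥ = -7-19·β' ≈ 0.870058 ∉ [-1.4, 0.2) ⇒ out
candidate 7: (m,n)=(-2,-10) → π∥ = -2-10·β ≈ -26.142136, π⊥ = -2-10·β' ≈ 2.142136 ∉ [-1.4, 0.2) ⇒ out
candidate 8: (m,n)=(10,23) → π∥ = 10+23·β ≈ 65.526912, π⊥ = 10+23·β' ≈ 0.473088 ∉ [-1.4, 0.2) ⇒ out
candidate 9: (m,n)=(-10,6) → π∥ = -10+6·β ≈ 4.485281, π⊥ = -10+6·β' ≈ -12.485281 ∉ [-1.4, 0.2) ⇒ out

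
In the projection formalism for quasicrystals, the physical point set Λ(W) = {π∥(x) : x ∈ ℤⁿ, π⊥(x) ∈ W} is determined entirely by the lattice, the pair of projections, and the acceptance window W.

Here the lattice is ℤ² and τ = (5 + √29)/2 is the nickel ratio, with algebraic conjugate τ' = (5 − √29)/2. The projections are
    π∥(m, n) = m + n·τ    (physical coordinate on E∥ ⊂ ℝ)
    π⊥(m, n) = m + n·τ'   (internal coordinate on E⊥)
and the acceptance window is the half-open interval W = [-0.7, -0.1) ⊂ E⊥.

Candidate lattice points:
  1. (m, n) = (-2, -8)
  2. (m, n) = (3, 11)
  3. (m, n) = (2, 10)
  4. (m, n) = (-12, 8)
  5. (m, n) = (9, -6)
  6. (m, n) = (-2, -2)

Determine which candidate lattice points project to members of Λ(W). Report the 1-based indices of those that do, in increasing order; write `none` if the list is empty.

1

Compute τ' = (5−√29)/2 = -0.192582, so π⊥(m,n) = m -0.192582·n.
[1] lift (-2,-8): star map gives -0.459341; window check -0.7 ≤ -0.459341 < -0.1 is true → IN Λ
[2] lift (3,11): star map gives 0.881594; window check -0.7 ≤ 0.881594 < -0.1 is false → out
[3] lift (2,10): star map gives 0.074176; window check -0.7 ≤ 0.074176 < -0.1 is false → out
[4] lift (-12,8): star map gives -13.540659; window check -0.7 ≤ -13.540659 < -0.1 is false → out
[5] lift (9,-6): star map gives 10.155494; window check -0.7 ≤ 10.155494 < -0.1 is false → out
[6] lift (-2,-2): star map gives -1.614835; window check -0.7 ≤ -1.614835 < -0.1 is false → out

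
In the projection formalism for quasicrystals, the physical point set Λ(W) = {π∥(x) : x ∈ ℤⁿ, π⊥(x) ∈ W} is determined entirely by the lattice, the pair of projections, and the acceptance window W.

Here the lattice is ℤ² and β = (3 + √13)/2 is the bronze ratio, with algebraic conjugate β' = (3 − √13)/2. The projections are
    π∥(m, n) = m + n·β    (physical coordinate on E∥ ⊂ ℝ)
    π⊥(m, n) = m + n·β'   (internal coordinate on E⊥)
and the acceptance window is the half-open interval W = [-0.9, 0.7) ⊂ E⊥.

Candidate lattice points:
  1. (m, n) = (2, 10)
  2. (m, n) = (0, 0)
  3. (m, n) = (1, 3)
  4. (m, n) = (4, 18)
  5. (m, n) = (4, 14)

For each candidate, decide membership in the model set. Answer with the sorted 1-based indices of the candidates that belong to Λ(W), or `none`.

2, 3, 5

Compute β' = (3−√13)/2 = -0.3028, so π⊥(m,n) = m -0.3028·n.
[1] lift (2,10): star map gives -1.0278; window check -0.9 ≤ -1.0278 < 0.7 is false → out
[2] lift (0,0): star map gives 0.0000; window check -0.9 ≤ 0.0000 < 0.7 is true → IN Λ
[3] lift (1,3): star map gives 0.0917; window check -0.9 ≤ 0.0917 < 0.7 is true → IN Λ
[4] lift (4,18): star map gives -1.4500; window check -0.9 ≤ -1.4500 < 0.7 is false → out
[5] lift (4,14): star map gives -0.2389; window check -0.9 ≤ -0.2389 < 0.7 is true → IN Λ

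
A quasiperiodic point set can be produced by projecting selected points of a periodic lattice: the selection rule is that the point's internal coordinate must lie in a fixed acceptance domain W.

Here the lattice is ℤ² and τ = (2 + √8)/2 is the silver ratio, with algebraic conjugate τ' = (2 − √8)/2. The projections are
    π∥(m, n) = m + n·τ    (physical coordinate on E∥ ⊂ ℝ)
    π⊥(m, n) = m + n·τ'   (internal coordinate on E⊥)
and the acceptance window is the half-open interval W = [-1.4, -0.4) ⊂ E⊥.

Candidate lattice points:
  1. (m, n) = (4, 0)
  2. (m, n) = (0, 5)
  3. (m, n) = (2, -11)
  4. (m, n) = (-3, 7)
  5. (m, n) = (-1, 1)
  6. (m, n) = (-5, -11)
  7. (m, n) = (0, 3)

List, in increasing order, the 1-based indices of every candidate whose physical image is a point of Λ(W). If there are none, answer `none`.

6, 7

τ' = (2−√8)/2 ≈ -0.414214.
#1 (4,0): internal coord 4 + (0)·τ' = +4.000000; +4.000000 ∉ [-1.4, -0.4) → out
#2 (0,5): internal coord 0 + (5)·τ' = -2.071068; -2.071068 ∉ [-1.4, -0.4) → out
#3 (2,-11): internal coord 2 + (-11)·τ' = +6.556349; +6.556349 ∉ [-1.4, -0.4) → out
#4 (-3,7): internal coord -3 + (7)·τ' = -5.899495; -5.899495 ∉ [-1.4, -0.4) → out
#5 (-1,1): internal coord -1 + (1)·τ' = -1.414214; -1.414214 ∉ [-1.4, -0.4) → out
#6 (-5,-11): internal coord -5 + (-11)·τ' = -0.443651; -0.443651 ∈ [-1.4, -0.4) → IN Λ
#7 (0,3): internal coord 0 + (3)·τ' = -1.242641; -1.242641 ∈ [-1.4, -0.4) → IN Λ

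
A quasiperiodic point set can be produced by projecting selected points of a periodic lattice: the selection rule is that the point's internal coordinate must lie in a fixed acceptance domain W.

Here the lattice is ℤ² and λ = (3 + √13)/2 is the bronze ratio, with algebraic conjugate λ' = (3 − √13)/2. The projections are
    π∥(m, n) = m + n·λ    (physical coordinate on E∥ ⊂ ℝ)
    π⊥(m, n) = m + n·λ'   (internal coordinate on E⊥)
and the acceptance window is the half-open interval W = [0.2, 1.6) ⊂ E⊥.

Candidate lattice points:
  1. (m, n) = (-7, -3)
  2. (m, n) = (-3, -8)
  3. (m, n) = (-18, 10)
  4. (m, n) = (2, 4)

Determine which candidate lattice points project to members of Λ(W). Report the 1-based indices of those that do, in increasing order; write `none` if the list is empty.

λ' = (3−√13)/2 ≈ -0.302776.
candidate 1: (m,n)=(-7,-3) → π∥ = -7-3·λ ≈ -16.908327, π⊥ = -7-3·λ' ≈ -6.091673 ∉ [0.2, 1.6) ⇒ out
candidate 2: (m,n)=(-3,-8) → π∥ = -3-8·λ ≈ -29.422205, π⊥ = -3-8·λ' ≈ -0.577795 ∉ [0.2, 1.6) ⇒ out
candidate 3: (m,n)=(-18,10) → π∥ = -18+10·λ ≈ 15.027756, π⊥ = -18+10·λ' ≈ -21.027756 ∉ [0.2, 1.6) ⇒ out
candidate 4: (m,n)=(2,4) → π∥ = 2+4·λ ≈ 15.211103, π⊥ = 2+4·λ' ≈ 0.788897 ∈ [0.2, 1.6) ⇒ IN Λ

4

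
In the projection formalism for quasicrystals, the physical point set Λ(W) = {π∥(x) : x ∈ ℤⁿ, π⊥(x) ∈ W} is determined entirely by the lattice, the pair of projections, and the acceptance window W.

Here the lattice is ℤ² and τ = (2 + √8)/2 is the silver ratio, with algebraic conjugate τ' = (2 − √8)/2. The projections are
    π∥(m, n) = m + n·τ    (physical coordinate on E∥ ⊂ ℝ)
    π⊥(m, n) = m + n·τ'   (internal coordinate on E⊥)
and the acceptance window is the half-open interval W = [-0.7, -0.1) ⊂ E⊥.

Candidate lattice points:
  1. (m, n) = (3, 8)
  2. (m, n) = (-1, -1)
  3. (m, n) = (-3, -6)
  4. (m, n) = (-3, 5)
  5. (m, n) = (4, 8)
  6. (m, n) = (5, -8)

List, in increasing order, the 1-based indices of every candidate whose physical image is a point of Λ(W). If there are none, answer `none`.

1, 2, 3

τ' = (2−√8)/2 ≈ -0.41421.
#1 (3,8): internal coord 3 + (8)·τ' = -0.31371; -0.31371 ∈ [-0.7, -0.1) → IN Λ
#2 (-1,-1): internal coord -1 + (-1)·τ' = -0.58579; -0.58579 ∈ [-0.7, -0.1) → IN Λ
#3 (-3,-6): internal coord -3 + (-6)·τ' = -0.51472; -0.51472 ∈ [-0.7, -0.1) → IN Λ
#4 (-3,5): internal coord -3 + (5)·τ' = -5.07107; -5.07107 ∉ [-0.7, -0.1) → out
#5 (4,8): internal coord 4 + (8)·τ' = +0.68629; +0.68629 ∉ [-0.7, -0.1) → out
#6 (5,-8): internal coord 5 + (-8)·τ' = +8.31371; +8.31371 ∉ [-0.7, -0.1) → out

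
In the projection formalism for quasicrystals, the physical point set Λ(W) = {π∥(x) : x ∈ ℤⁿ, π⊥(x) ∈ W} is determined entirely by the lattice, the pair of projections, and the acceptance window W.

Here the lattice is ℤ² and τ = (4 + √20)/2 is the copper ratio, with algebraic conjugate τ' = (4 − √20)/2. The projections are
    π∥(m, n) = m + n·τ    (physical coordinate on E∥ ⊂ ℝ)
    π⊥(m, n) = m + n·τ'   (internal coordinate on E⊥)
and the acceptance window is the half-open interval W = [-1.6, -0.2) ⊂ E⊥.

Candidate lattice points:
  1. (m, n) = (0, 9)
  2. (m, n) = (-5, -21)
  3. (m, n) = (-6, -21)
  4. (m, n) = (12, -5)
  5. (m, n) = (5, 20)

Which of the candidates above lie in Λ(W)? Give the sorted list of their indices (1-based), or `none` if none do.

Compute τ' = (4−√20)/2 = -0.23607, so π⊥(m,n) = m -0.23607·n.
candidate 1: (m,n)=(0,9) → π∥ = 0+9·τ ≈ 38.12461, π⊥ = 0+9·τ' ≈ -2.12461 ∉ [-1.6, -0.2) ⇒ out
candidate 2: (m,n)=(-5,-21) → π∥ = -5-21·τ ≈ -93.95743, π⊥ = -5-21·τ' ≈ -0.04257 ∉ [-1.6, -0.2) ⇒ out
candidate 3: (m,n)=(-6,-21) → π∥ = -6-21·τ ≈ -94.95743, π⊥ = -6-21·τ' ≈ -1.04257 ∈ [-1.6, -0.2) ⇒ IN Λ
candidate 4: (m,n)=(12,-5) → π∥ = 12-5·τ ≈ -9.18034, π⊥ = 12-5·τ' ≈ 13.18034 ∉ [-1.6, -0.2) ⇒ out
candidate 5: (m,n)=(5,20) → π∥ = 5+20·τ ≈ 89.72136, π⊥ = 5+20·τ' ≈ 0.27864 ∉ [-1.6, -0.2) ⇒ out

3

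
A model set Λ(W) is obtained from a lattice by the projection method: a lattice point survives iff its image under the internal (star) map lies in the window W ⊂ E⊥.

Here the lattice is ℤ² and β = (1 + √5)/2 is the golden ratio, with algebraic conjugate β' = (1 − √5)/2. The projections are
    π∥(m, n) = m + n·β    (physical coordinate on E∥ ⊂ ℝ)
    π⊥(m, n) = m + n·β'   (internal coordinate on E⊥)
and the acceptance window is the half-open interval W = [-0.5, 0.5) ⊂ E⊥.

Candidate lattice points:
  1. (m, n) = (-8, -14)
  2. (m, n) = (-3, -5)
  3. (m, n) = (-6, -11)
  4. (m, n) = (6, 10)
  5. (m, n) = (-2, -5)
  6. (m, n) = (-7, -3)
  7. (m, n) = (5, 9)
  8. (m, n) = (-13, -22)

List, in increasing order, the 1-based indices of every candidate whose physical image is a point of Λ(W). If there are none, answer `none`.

Compute β' = (1−√5)/2 = -0.618034, so π⊥(m,n) = m -0.618034·n.
[1] lift (-8,-14): star map gives 0.652476; window check -0.5 ≤ 0.652476 < 0.5 is false → out
[2] lift (-3,-5): star map gives 0.090170; window check -0.5 ≤ 0.090170 < 0.5 is true → IN Λ
[3] lift (-6,-11): star map gives 0.798374; window check -0.5 ≤ 0.798374 < 0.5 is false → out
[4] lift (6,10): star map gives -0.180340; window check -0.5 ≤ -0.180340 < 0.5 is true → IN Λ
[5] lift (-2,-5): star map gives 1.090170; window check -0.5 ≤ 1.090170 < 0.5 is false → out
[6] lift (-7,-3): star map gives -5.145898; window check -0.5 ≤ -5.145898 < 0.5 is false → out
[7] lift (5,9): star map gives -0.562306; window check -0.5 ≤ -0.562306 < 0.5 is false → out
[8] lift (-13,-22): star map gives 0.596748; window check -0.5 ≤ 0.596748 < 0.5 is false → out

2, 4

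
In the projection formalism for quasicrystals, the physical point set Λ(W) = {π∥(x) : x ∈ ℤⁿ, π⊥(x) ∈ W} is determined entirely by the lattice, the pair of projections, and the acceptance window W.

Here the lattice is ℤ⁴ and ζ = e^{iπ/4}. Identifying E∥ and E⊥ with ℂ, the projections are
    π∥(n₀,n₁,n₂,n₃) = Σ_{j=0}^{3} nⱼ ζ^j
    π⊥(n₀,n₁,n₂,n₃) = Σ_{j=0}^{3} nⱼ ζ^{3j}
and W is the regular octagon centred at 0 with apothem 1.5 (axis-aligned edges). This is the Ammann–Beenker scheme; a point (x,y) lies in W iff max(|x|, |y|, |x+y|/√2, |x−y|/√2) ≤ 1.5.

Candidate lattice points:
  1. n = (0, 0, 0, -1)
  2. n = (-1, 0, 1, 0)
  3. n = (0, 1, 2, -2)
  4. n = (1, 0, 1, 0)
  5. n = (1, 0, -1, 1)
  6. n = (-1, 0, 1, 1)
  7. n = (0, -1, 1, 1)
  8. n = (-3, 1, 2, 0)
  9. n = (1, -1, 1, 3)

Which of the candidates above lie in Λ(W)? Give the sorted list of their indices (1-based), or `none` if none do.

1, 2, 4, 6

With ζ = e^{iπ/4} the internal vectors are ζ^0,ζ^3,ζ^6,ζ^9.
#1 (0, 0, 0, -1): internal (-0.707107, -0.707107); octagon support 1.000000 vs apothem 1.5 → ∈ W
#2 (-1, 0, 1, 0): internal (-1.000000, -1.000000); octagon support 1.414214 vs apothem 1.5 → ∈ W
#3 (0, 1, 2, -2): internal (-2.121320, -2.707107); octagon support 3.414214 vs apothem 1.5 → ∉ W
#4 (1, 0, 1, 0): internal (1.000000, -1.000000); octagon support 1.414214 vs apothem 1.5 → ∈ W
#5 (1, 0, -1, 1): internal (1.707107, 1.707107); octagon support 2.414214 vs apothem 1.5 → ∉ W
#6 (-1, 0, 1, 1): internal (-0.292893, -0.292893); octagon support 0.414214 vs apothem 1.5 → ∈ W
#7 (0, -1, 1, 1): internal (1.414214, -1.000000); octagon support 1.707107 vs apothem 1.5 → ∉ W
#8 (-3, 1, 2, 0): internal (-3.707107, -1.292893); octagon support 3.707107 vs apothem 1.5 → ∉ W
#9 (1, -1, 1, 3): internal (3.828427, 0.414214); octagon support 3.828427 vs apothem 1.5 → ∉ W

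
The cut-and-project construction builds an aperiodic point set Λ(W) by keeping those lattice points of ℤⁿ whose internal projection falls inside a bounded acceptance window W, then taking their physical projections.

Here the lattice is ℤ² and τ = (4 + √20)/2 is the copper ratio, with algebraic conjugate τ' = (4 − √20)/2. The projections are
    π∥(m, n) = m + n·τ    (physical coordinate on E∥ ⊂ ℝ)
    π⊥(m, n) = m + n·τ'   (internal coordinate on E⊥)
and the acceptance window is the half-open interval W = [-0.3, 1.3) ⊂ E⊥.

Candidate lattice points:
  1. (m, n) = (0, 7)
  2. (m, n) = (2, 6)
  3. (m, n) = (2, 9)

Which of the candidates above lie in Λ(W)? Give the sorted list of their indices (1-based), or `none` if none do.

Compute τ' = (4−√20)/2 = -0.2361, so π⊥(m,n) = m -0.2361·n.
candidate 1: (m,n)=(0,7) → π∥ = 0+7·τ ≈ 29.6525, π⊥ = 0+7·τ' ≈ -1.6525 ∉ [-0.3, 1.3) ⇒ out
candidate 2: (m,n)=(2,6) → π∥ = 2+6·τ ≈ 27.4164, π⊥ = 2+6·τ' ≈ 0.5836 ∈ [-0.3, 1.3) ⇒ IN Λ
candidate 3: (m,n)=(2,9) → π∥ = 2+9·τ ≈ 40.1246, π⊥ = 2+9·τ' ≈ -0.1246 ∈ [-0.3, 1.3) ⇒ IN Λ

2, 3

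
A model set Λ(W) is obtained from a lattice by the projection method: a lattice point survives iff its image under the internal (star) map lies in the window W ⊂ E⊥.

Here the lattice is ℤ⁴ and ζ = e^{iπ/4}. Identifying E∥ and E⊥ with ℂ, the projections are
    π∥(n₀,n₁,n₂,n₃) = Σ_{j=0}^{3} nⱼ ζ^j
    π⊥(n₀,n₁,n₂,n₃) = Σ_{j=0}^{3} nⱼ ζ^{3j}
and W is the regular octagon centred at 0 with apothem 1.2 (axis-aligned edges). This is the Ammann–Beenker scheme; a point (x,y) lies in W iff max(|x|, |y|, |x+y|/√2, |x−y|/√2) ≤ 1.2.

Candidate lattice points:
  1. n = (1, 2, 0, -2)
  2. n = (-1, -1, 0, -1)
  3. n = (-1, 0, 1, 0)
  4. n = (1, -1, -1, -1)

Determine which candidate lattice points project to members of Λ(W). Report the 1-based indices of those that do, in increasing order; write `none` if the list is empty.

Internal map: ζ^{3j} for j=0..3 gives (1,0), (−√2/2,√2/2), (0,−1), (√2/2,√2/2).
candidate 1: n = (1, 2, 0, -2) → π⊥ ≈ (-1.82843, +0.00000); max(|x|,|y|,|x±y|/√2) = 1.82843 > 1.2 ⇒ ∉ W
candidate 2: n = (-1, -1, 0, -1) → π⊥ ≈ (-1.00000, -1.41421); max(|x|,|y|,|x±y|/√2) = 1.70711 > 1.2 ⇒ ∉ W
candidate 3: n = (-1, 0, 1, 0) → π⊥ ≈ (-1.00000, -1.00000); max(|x|,|y|,|x±y|/√2) = 1.41421 > 1.2 ⇒ ∉ W
candidate 4: n = (1, -1, -1, -1) → π⊥ ≈ (+1.00000, -0.41421); max(|x|,|y|,|x±y|/√2) = 1.00000 ≤ 1.2 ⇒ ∈ W

4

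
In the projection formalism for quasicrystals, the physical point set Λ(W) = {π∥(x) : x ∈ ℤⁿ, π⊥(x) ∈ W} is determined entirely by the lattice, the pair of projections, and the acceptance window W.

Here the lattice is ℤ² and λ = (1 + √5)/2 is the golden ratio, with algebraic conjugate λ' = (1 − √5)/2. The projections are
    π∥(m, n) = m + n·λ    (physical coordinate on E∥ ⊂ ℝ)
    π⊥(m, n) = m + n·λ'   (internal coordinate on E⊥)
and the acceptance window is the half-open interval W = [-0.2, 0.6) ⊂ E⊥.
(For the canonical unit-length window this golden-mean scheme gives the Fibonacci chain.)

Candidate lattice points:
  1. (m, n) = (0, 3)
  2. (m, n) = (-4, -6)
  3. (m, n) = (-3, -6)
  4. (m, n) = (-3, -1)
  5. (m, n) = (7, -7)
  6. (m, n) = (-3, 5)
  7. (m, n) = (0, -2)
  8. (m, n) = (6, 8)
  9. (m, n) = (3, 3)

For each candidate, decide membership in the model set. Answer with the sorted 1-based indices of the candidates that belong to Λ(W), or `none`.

λ' = (1−√5)/2 ≈ -0.61803.
[1] lift (0,3): star map gives -1.85410; window check -0.2 ≤ -1.85410 < 0.6 is false → out
[2] lift (-4,-6): star map gives -0.29180; window check -0.2 ≤ -0.29180 < 0.6 is false → out
[3] lift (-3,-6): star map gives 0.70820; window check -0.2 ≤ 0.70820 < 0.6 is false → out
[4] lift (-3,-1): star map gives -2.38197; window check -0.2 ≤ -2.38197 < 0.6 is false → out
[5] lift (7,-7): star map gives 11.32624; window check -0.2 ≤ 11.32624 < 0.6 is false → out
[6] lift (-3,5): star map gives -6.09017; window check -0.2 ≤ -6.09017 < 0.6 is false → out
[7] lift (0,-2): star map gives 1.23607; window check -0.2 ≤ 1.23607 < 0.6 is false → out
[8] lift (6,8): star map gives 1.05573; window check -0.2 ≤ 1.05573 < 0.6 is false → out
[9] lift (3,3): star map gives 1.14590; window check -0.2 ≤ 1.14590 < 0.6 is false → out

none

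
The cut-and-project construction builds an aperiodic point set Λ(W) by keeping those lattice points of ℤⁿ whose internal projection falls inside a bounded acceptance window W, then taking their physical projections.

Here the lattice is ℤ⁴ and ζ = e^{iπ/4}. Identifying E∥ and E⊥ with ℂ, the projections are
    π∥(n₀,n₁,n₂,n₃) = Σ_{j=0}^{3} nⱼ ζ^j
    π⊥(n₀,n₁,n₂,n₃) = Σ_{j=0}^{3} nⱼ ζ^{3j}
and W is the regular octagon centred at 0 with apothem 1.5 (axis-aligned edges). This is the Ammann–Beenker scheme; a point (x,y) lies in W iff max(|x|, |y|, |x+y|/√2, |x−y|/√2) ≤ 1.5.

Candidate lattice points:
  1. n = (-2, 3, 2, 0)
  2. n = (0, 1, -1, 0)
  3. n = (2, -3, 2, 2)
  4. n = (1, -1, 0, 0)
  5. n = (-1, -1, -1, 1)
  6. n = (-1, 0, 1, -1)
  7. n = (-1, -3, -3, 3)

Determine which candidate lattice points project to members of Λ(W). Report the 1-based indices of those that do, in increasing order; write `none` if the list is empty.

With ζ = e^{iπ/4} the internal vectors are ζ^0,ζ^3,ζ^6,ζ^9.
candidate 1: n = (-2, 3, 2, 0) → π⊥ ≈ (-4.121320, +0.121320); max(|x|,|y|,|x±y|/√2) = 4.121320 > 1.5 ⇒ ∉ W
candidate 2: n = (0, 1, -1, 0) → π⊥ ≈ (-0.707107, +1.707107); max(|x|,|y|,|x±y|/√2) = 1.707107 > 1.5 ⇒ ∉ W
candidate 3: n = (2, -3, 2, 2) → π⊥ ≈ (+5.535534, -2.707107); max(|x|,|y|,|x±y|/√2) = 5.828427 > 1.5 ⇒ ∉ W
candidate 4: n = (1, -1, 0, 0) → π⊥ ≈ (+1.707107, -0.707107); max(|x|,|y|,|x±y|/√2) = 1.707107 > 1.5 ⇒ ∉ W
candidate 5: n = (-1, -1, -1, 1) → π⊥ ≈ (+0.414214, +1.000000); max(|x|,|y|,|x±y|/√2) = 1.000000 ≤ 1.5 ⇒ ∈ W
candidate 6: n = (-1, 0, 1, -1) → π⊥ ≈ (-1.707107, -1.707107); max(|x|,|y|,|x±y|/√2) = 2.414214 > 1.5 ⇒ ∉ W
candidate 7: n = (-1, -3, -3, 3) → π⊥ ≈ (+3.242641, +3.000000); max(|x|,|y|,|x±y|/√2) = 4.414214 > 1.5 ⇒ ∉ W

5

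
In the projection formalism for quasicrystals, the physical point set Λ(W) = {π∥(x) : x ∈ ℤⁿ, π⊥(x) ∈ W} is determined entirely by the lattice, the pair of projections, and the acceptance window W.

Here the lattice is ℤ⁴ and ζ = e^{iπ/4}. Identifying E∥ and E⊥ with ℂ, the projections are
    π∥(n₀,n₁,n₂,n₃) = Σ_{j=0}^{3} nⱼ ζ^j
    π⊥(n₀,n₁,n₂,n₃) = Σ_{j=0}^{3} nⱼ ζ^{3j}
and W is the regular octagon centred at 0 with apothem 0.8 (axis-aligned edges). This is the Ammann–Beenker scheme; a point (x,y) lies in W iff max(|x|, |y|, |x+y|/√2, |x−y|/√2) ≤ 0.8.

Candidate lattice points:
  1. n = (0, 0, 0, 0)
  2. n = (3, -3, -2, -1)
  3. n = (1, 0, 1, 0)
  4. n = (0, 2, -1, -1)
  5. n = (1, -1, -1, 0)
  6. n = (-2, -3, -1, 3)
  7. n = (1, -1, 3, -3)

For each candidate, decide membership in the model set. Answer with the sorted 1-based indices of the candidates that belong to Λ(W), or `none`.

1

Internal map: ζ^{3j} for j=0..3 gives (1,0), (−√2/2,√2/2), (0,−1), (√2/2,√2/2).
#1 (0, 0, 0, 0): internal (0.000000, 0.000000); octagon support 0.000000 vs apothem 0.8 → ∈ W
#2 (3, -3, -2, -1): internal (4.414214, -0.828427); octagon support 4.414214 vs apothem 0.8 → ∉ W
#3 (1, 0, 1, 0): internal (1.000000, -1.000000); octagon support 1.414214 vs apothem 0.8 → ∉ W
#4 (0, 2, -1, -1): internal (-2.121320, 1.707107); octagon support 2.707107 vs apothem 0.8 → ∉ W
#5 (1, -1, -1, 0): internal (1.707107, 0.292893); octagon support 1.707107 vs apothem 0.8 → ∉ W
#6 (-2, -3, -1, 3): internal (2.242641, 1.000000); octagon support 2.292893 vs apothem 0.8 → ∉ W
#7 (1, -1, 3, -3): internal (-0.414214, -5.828427); octagon support 5.828427 vs apothem 0.8 → ∉ W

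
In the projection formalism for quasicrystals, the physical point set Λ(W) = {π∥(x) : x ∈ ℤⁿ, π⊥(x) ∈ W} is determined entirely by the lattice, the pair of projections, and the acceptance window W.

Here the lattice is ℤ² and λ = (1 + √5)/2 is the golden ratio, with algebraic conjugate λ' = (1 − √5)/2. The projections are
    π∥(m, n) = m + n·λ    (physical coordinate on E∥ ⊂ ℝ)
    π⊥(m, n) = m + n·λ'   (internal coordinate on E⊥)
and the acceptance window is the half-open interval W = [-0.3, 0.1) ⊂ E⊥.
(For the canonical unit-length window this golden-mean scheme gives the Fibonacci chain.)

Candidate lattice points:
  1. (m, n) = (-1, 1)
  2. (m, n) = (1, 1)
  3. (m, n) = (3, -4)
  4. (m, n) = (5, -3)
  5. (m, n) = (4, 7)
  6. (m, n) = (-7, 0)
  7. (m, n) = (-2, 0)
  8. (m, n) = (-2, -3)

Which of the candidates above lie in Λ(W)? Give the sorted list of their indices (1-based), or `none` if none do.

8

λ' = (1−√5)/2 ≈ -0.6180.
[1] lift (-1,1): star map gives -1.6180; window check -0.3 ≤ -1.6180 < 0.1 is false → out
[2] lift (1,1): star map gives 0.3820; window check -0.3 ≤ 0.3820 < 0.1 is false → out
[3] lift (3,-4): star map gives 5.4721; window check -0.3 ≤ 5.4721 < 0.1 is false → out
[4] lift (5,-3): star map gives 6.8541; window check -0.3 ≤ 6.8541 < 0.1 is false → out
[5] lift (4,7): star map gives -0.3262; window check -0.3 ≤ -0.3262 < 0.1 is false → out
[6] lift (-7,0): star map gives -7.0000; window check -0.3 ≤ -7.0000 < 0.1 is false → out
[7] lift (-2,0): star map gives -2.0000; window check -0.3 ≤ -2.0000 < 0.1 is false → out
[8] lift (-2,-3): star map gives -0.1459; window check -0.3 ≤ -0.1459 < 0.1 is true → IN Λ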